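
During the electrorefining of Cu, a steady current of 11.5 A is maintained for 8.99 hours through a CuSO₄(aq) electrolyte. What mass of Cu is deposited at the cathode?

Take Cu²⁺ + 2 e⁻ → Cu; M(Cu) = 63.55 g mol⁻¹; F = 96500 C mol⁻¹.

123 g

Q = I·t = 11.50 A × 32364 s = 372200 C.
n(e⁻) = Q/F = 372200 / 96500 = 3.857 mol.
Cu²⁺ + 2 e⁻ → Cu, so n(Cu) = n(e⁻)/2 = 1.928 mol.
m = n·M = 1.928 × 63.55 = 123 g.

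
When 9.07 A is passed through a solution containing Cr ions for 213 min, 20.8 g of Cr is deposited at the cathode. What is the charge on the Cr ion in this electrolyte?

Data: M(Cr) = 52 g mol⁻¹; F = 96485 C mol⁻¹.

+3

Q = I·t = 9.070 A × 12780 s = 115900 C, so n(e⁻) = 115900/96485 = 1.201 mol.
n(Cr) deposited = 20.8 / 52 = 0.4000 mol.
Electrons per atom = n(e⁻)/n(Cr) = 1.201 / 0.4000 = 3.00 ≈ 3, so the ion is Cr³⁺.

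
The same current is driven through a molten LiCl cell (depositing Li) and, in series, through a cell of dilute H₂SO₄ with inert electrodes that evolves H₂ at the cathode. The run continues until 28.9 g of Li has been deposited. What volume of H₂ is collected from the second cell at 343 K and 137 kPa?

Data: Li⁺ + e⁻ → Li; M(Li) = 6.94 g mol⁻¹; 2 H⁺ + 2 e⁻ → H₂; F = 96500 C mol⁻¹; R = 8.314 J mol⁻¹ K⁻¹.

n(Li) = 28.9 / 6.94 = 4.164 mol, so n(e⁻) = 1 × 4.164 = 4.164 mol.
The cells are in series, so the same 4.164 mol of electrons passes through the second cell.
2 H⁺ + 2 e⁻ → H₂ — 2 mol e⁻ per mol H₂, so n(H₂) = 4.164/2 = 2.082 mol.
V = nRT/P = (2.082 × 8.314 × 343) / (137 × 10³) = 0.0433 m³ = 43.3 L.

43.3 L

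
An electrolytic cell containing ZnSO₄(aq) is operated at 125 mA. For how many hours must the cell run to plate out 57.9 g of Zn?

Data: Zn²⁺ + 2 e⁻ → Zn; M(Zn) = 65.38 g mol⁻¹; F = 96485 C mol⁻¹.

380 h

n(Zn) = m/M = 57.9 / 65.38 = 0.8856 mol.
Each Zn atom requires 2 electrons, so n(e⁻) = 2 × 0.8856 = 1.771 mol.
Q = n(e⁻)·F = 1.771 × 96485 = 170900 C.
t = Q/I = 170900 / 0.1250 A = 1367000 s = 380 h.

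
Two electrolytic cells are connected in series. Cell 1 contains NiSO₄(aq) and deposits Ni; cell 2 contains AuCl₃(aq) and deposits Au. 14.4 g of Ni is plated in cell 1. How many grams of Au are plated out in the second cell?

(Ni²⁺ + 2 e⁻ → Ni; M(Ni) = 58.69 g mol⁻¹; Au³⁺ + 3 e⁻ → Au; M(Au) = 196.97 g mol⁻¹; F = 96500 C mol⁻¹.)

32.2 g

n(Ni) = 14.4 / 58.69 = 0.2454 mol.
Since Ni²⁺ + 2 e⁻ → Ni, n(e⁻) passed = 2 × 0.2454 = 0.4907 mol.
Cells in series carry the same charge, so the same 0.4907 mol of electrons passes through cell 2.
Au³⁺ + 3 e⁻ → Au, so n(Au) = 0.4907 / 3 = 0.1636 mol.
m(Au) = 0.1636 × 196.97 = 32.2 g.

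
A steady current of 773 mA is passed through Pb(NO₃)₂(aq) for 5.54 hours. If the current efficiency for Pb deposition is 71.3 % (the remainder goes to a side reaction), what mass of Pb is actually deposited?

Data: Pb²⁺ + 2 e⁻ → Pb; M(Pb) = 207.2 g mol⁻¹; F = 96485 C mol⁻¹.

11.8 g

Q = I·t = 0.7730 × 19944 = 15420 C.
n(e⁻) = 15420/96485 = 0.1598 mol; theoretically n(Pb) = 0.1598/2 = 0.07989 mol, m_theo = 16.55 g.
At 71.3 % efficiency, m_actual = 0.713 × 16.55 = 11.8 g.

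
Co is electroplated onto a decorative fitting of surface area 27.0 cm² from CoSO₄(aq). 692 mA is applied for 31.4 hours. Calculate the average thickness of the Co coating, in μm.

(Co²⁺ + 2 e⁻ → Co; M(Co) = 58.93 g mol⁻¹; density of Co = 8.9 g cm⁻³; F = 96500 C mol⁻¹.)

994 μm

Q = I·t = 0.6920 × 113040 = 78220 C; n(e⁻) = 0.8106 mol.
n(Co) = n(e⁻)/2 = 0.4053 mol, so m = 0.4053 × 58.93 = 23.88 g.
Volume = m/ρ = 23.88 / 8.9 = 2.684 cm³.
Thickness = V/A = 2.684 / 27.0 = 0.0994 cm = 994 μm.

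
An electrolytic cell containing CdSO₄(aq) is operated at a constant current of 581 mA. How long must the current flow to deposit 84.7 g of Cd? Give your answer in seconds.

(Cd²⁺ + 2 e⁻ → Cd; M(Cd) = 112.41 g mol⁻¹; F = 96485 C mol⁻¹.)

2.50 × 10⁵ s

n(Cd) = m/M = 84.7 / 112.41 = 0.7535 mol.
Each Cd atom requires 2 electrons, so n(e⁻) = 2 × 0.7535 = 1.507 mol.
Q = n(e⁻)·F = 1.507 × 96485 = 145400 C.
t = Q/I = 145400 / 0.5810 A = 250300 s.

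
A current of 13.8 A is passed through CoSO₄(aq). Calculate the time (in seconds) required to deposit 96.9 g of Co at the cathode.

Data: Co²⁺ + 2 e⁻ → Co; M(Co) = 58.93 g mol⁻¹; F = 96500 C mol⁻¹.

23000 s

n(Co) = m/M = 96.9 / 58.93 = 1.644 mol.
Each Co atom requires 2 electrons, so n(e⁻) = 2 × 1.644 = 3.289 mol.
Q = n(e⁻)·F = 3.289 × 96500 = 317400 C.
t = Q/I = 317400 / 13.80 A = 23000 s.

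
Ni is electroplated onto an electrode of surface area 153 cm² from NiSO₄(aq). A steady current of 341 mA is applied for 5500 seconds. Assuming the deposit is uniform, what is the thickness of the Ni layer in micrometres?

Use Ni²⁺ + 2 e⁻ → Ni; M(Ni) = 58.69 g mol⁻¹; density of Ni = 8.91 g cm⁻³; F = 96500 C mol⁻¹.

4.18 μm

Q = I·t = 0.3410 × 5500.0 = 1876 C; n(e⁻) = 0.01944 mol.
n(Ni) = n(e⁻)/2 = 0.009718 mol, so m = 0.009718 × 58.69 = 0.5703 g.
Volume = m/ρ = 0.5703 / 8.91 = 0.06401 cm³.
Thickness = V/A = 0.06401 / 153 = 4.18 × 10⁻⁴ cm = 4.18 μm.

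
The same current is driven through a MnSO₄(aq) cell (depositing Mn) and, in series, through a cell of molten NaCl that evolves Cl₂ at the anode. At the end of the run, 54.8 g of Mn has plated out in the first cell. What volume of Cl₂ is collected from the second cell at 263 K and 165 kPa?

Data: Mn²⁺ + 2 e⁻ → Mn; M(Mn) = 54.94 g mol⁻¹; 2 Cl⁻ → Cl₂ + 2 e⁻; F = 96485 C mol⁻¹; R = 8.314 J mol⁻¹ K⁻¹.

13.2 L

n(Mn) = 54.8 / 54.94 = 0.9975 mol, so n(e⁻) = 2 × 0.9975 = 1.995 mol.
The cells are in series, so the same 1.995 mol of electrons passes through the second cell.
2 Cl⁻ → Cl₂ + 2 e⁻ — 2 mol e⁻ per mol Cl₂, so n(Cl₂) = 1.995/2 = 0.9975 mol.
V = nRT/P = (0.9975 × 8.314 × 263) / (165 × 10³) = 0.0132 m³ = 13.2 L.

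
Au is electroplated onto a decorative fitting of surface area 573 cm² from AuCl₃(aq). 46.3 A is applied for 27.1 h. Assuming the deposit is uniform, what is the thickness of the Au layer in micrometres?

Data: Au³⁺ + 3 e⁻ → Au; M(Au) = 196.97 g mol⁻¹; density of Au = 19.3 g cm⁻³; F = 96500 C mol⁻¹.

2780 μm

Q = I·t = 46.30 × 97560 = 4517000 C; n(e⁻) = 46.81 mol.
n(Au) = n(e⁻)/3 = 15.60 mol, so m = 15.60 × 196.97 = 3073 g.
Volume = m/ρ = 3073 / 19.3 = 159.2 cm³.
Thickness = V/A = 159.2 / 573 = 0.278 cm = 2780 μm.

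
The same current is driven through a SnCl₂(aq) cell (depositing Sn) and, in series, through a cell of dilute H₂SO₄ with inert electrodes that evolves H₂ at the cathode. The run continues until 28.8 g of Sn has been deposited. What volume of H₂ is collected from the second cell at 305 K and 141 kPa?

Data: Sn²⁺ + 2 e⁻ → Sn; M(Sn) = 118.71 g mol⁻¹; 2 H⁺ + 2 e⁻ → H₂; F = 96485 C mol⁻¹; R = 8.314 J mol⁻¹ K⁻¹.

4.36 L

n(Sn) = 28.8 / 118.71 = 0.2426 mol, so n(e⁻) = 2 × 0.2426 = 0.4852 mol.
The cells are in series, so the same 0.4852 mol of electrons passes through the second cell.
2 H⁺ + 2 e⁻ → H₂ — 2 mol e⁻ per mol H₂, so n(H₂) = 0.4852/2 = 0.2426 mol.
V = nRT/P = (0.2426 × 8.314 × 305) / (141 × 10³) = 0.00436 m³ = 4.36 L.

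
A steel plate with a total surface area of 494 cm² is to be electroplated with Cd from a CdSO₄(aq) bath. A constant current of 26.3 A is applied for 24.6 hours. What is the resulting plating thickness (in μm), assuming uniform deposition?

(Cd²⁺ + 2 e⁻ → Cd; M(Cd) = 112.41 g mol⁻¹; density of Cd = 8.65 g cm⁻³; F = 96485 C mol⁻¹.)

Q = I·t = 26.30 × 88560 = 2329000 C; n(e⁻) = 24.14 mol.
n(Cd) = n(e⁻)/2 = 12.07 mol, so m = 12.07 × 112.41 = 1357 g.
Volume = m/ρ = 1357 / 8.65 = 156.9 cm³.
Thickness = V/A = 156.9 / 494 = 0.318 cm = 3180 μm.

3180 μm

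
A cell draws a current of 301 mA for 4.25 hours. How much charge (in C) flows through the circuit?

4610 C

Q = I·t = 0.3010 A × 15300 s = 4610 C.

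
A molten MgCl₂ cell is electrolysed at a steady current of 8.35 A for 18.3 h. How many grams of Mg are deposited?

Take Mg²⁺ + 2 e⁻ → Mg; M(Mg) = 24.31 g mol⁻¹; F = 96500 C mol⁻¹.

69.3 g

Q = I·t = 8.350 A × 65880 s = 550100 C.
n(e⁻) = Q/F = 550100 / 96500 = 5.700 mol.
Mg²⁺ + 2 e⁻ → Mg, so n(Mg) = n(e⁻)/2 = 2.850 mol.
m = n·M = 2.850 × 24.31 = 69.3 g.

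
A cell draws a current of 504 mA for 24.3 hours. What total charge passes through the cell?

44100 C

Q = I·t = 0.5040 A × 87480 s = 44100 C.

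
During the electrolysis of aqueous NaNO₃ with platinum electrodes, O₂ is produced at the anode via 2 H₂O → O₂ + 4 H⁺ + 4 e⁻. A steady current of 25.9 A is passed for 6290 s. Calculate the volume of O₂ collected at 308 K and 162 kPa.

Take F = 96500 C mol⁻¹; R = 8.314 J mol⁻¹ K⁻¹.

6.67 L

Q = I·t = 25.90 A × 6290.0 s = 162900 C.
n(e⁻) = Q/F = 162900 / 96500 = 1.688 mol.
4 electrons are transferred per O₂ molecule, so n(O₂) = 1.688 / 4 = 0.4220 mol.
V = nRT/P = (0.4220 × 8.314 × 308) / (162 × 10³ Pa) = 0.00667 m³ = 6.67 L.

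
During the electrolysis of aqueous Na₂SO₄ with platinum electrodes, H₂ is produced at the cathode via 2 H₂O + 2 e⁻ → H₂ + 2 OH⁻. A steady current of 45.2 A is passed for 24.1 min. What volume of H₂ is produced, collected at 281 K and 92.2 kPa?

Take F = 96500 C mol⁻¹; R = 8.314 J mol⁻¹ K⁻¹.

Q = I·t = 45.20 A × 1446.0 s = 65360 C.
n(e⁻) = Q/F = 65360 / 96500 = 0.6773 mol.
2 electrons are transferred per H₂ molecule, so n(H₂) = 0.6773 / 2 = 0.3386 mol.
V = nRT/P = (0.3386 × 8.314 × 281) / (92.2 × 10³ Pa) = 0.00858 m³ = 8.58 L.

8.58 L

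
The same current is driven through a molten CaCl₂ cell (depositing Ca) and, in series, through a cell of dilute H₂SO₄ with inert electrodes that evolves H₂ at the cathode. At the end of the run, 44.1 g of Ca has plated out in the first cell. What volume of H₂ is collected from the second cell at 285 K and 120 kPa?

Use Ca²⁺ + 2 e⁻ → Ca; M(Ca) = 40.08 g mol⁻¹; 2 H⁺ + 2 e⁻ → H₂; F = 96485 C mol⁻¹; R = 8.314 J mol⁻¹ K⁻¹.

n(Ca) = 44.1 / 40.08 = 1.100 mol, so n(e⁻) = 2 × 1.100 = 2.201 mol.
The cells are in series, so the same 2.201 mol of electrons passes through the second cell.
2 H⁺ + 2 e⁻ → H₂ — 2 mol e⁻ per mol H₂, so n(H₂) = 2.201/2 = 1.100 mol.
V = nRT/P = (1.100 × 8.314 × 285) / (120 × 10³) = 0.0217 m³ = 21.7 L.

21.7 L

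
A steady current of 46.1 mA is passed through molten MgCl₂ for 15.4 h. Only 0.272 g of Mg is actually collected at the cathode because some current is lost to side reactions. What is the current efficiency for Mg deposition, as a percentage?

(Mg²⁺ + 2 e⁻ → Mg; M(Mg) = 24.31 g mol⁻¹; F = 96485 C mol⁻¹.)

Q = I·t = 0.04610 × 55440 = 2556 C; n(e⁻) = 2556/96485 = 0.02649 mol.
Theoretical n(Mg) = n(e⁻)/2 = 0.01324 mol, i.e. m_theo = 0.01324 × 24.31 = 0.3220 g.
Efficiency = m_actual / m_theo = 0.272 / 0.3220 = 84.5 %.

84.5 %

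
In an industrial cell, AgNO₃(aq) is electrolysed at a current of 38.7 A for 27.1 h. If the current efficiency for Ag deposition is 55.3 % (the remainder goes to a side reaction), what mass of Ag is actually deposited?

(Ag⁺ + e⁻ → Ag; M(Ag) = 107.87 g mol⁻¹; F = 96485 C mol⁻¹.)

2330 g

Q = I·t = 38.70 × 97560 = 3776000 C.
n(e⁻) = 3776000/96485 = 39.13 mol; theoretically n(Ag) = 39.13/1 = 39.13 mol, m_theo = 4221 g.
At 55.3 % efficiency, m_actual = 0.553 × 4221 = 2330 g.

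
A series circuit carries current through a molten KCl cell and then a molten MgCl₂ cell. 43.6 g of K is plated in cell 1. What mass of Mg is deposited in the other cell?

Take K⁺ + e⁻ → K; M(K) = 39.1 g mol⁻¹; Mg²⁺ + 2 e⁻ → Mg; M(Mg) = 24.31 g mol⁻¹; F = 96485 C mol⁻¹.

n(K) = 43.6 / 39.1 = 1.115 mol.
Since K⁺ + e⁻ → K, n(e⁻) passed = 1 × 1.115 = 1.115 mol.
Cells in series carry the same charge, so the same 1.115 mol of electrons passes through cell 2.
Mg²⁺ + 2 e⁻ → Mg, so n(Mg) = 1.115 / 2 = 0.5575 mol.
m(Mg) = 0.5575 × 24.31 = 13.6 g.

13.6 g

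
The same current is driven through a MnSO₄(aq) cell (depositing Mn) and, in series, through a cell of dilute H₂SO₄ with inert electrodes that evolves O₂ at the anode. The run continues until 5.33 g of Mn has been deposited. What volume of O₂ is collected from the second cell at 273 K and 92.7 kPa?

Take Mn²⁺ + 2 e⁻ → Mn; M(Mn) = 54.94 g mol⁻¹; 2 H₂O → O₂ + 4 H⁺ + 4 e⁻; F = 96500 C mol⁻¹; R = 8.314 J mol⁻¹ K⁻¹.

n(Mn) = 5.33 / 54.94 = 0.09701 mol, so n(e⁻) = 2 × 0.09701 = 0.1940 mol.
The cells are in series, so the same 0.1940 mol of electrons passes through the second cell.
2 H₂O → O₂ + 4 H⁺ + 4 e⁻ — 4 mol e⁻ per mol O₂, so n(O₂) = 0.1940/4 = 0.04851 mol.
V = nRT/P = (0.04851 × 8.314 × 273) / (92.7 × 10³) = 0.00119 m³ = 1.19 L.

1.19 L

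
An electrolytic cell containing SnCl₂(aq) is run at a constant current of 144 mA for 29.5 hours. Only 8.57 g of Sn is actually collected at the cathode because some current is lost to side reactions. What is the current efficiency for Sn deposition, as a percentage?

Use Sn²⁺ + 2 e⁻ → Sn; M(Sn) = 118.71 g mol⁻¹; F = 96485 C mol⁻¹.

Q = I·t = 0.1440 × 106200 = 15290 C; n(e⁻) = 15290/96485 = 0.1585 mol.
Theoretical n(Sn) = n(e⁻)/2 = 0.07925 mol, i.e. m_theo = 0.07925 × 118.71 = 9.408 g.
Efficiency = m_actual / m_theo = 8.57 / 9.408 = 91.1 %.

91.1 %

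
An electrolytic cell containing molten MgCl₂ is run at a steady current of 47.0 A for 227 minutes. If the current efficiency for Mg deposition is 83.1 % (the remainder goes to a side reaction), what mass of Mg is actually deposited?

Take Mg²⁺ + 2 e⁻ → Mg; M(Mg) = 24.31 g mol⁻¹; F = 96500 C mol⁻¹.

Q = I·t = 47.00 × 13620 = 640100 C.
n(e⁻) = 640100/96500 = 6.634 mol; theoretically n(Mg) = 6.634/2 = 3.317 mol, m_theo = 80.63 g.
At 83.1 % efficiency, m_actual = 0.831 × 80.63 = 67.0 g.

67.0 g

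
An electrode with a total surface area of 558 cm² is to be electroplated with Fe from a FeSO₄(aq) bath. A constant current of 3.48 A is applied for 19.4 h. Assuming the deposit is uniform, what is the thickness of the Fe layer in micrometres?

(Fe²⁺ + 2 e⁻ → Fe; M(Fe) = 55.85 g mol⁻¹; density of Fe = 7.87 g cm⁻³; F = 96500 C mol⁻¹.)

Q = I·t = 3.480 × 69840 = 243000 C; n(e⁻) = 2.519 mol.
n(Fe) = n(e⁻)/2 = 1.259 mol, so m = 1.259 × 55.85 = 70.33 g.
Volume = m/ρ = 70.33 / 7.87 = 8.937 cm³.
Thickness = V/A = 8.937 / 558 = 0.0160 cm = 160 μm.

160 μm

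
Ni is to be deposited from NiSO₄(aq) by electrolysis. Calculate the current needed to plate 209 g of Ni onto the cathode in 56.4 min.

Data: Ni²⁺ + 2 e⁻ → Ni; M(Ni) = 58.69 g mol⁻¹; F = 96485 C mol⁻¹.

203 A

n(Ni) = 209 / 58.69 = 3.561 mol.
n(e⁻) = 2 × 3.561 = 7.122 mol.
Q = n(e⁻)·F = 7.122 × 96485 = 687200 C.
I = Q/t = 687200 / 3384.0 s = 203 A.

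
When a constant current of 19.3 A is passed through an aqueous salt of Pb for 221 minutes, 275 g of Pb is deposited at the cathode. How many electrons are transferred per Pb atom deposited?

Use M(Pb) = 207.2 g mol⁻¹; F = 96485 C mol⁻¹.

2

Q = I·t = 19.30 A × 13260 s = 255900 C, so n(e⁻) = 255900/96485 = 2.652 mol.
n(Pb) deposited = 275 / 207.2 = 1.327 mol.
Electrons per atom = n(e⁻)/n(Pb) = 2.652 / 1.327 = 2.00 ≈ 2, so the ion is Pb²⁺.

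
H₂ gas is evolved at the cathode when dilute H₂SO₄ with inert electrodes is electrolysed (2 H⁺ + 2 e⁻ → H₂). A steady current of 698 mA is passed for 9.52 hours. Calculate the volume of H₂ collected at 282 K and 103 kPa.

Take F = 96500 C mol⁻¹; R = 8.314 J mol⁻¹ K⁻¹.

2.82 L

Q = I·t = 0.6980 A × 34272 s = 23920 C.
n(e⁻) = Q/F = 23920 / 96500 = 0.2479 mol.
2 electrons are transferred per H₂ molecule, so n(H₂) = 0.2479 / 2 = 0.1239 mol.
V = nRT/P = (0.1239 × 8.314 × 282) / (103 × 10³ Pa) = 0.00282 m³ = 2.82 L.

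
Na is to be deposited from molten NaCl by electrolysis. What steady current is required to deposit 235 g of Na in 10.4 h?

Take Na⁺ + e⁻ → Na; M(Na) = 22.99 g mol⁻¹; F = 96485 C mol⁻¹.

26.3 A

n(Na) = 235 / 22.99 = 10.22 mol.
n(e⁻) = 1 × 10.22 = 10.22 mol.
Q = n(e⁻)·F = 10.22 × 96485 = 986300 C.
I = Q/t = 986300 / 37440 s = 26.3 A.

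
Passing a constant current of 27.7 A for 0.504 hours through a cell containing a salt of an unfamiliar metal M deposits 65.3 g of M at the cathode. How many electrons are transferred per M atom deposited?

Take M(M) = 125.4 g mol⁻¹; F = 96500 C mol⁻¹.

1

Q = I·t = 27.70 A × 1814.4 s = 50260 C, so n(e⁻) = 50260/96500 = 0.5208 mol.
n(M) deposited = 65.3 / 125.4 = 0.5207 mol.
Electrons per atom = n(e⁻)/n(M) = 0.5208 / 0.5207 = 1.00 ≈ 1, so the ion is M⁺.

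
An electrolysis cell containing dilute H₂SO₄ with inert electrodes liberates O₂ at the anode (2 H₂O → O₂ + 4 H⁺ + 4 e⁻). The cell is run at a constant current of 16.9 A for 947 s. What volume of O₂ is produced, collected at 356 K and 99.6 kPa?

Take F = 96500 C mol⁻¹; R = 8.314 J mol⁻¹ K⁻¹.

1.23 L

Q = I·t = 16.90 A × 947.00 s = 16000 C.
n(e⁻) = Q/F = 16000 / 96500 = 0.1658 mol.
4 electrons are transferred per O₂ molecule, so n(O₂) = 0.1658 / 4 = 0.04146 mol.
V = nRT/P = (0.04146 × 8.314 × 356) / (99.6 × 10³ Pa) = 0.00123 m³ = 1.23 L.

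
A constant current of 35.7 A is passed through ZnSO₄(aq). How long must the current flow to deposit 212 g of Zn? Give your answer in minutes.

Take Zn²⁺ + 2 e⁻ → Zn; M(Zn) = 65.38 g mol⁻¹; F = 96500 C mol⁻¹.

n(Zn) = m/M = 212 / 65.38 = 3.243 mol.
Each Zn atom requires 2 electrons, so n(e⁻) = 2 × 3.243 = 6.485 mol.
Q = n(e⁻)·F = 6.485 × 96500 = 625800 C.
t = Q/I = 625800 / 35.70 A = 17530 s = 292 min.

292 min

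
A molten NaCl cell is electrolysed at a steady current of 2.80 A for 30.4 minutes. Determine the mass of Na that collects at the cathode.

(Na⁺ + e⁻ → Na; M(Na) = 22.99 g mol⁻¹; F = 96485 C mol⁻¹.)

Q = I·t = 2.800 A × 1824.0 s = 5107 C.
n(e⁻) = Q/F = 5107 / 96485 = 0.05293 mol.
Na⁺ + e⁻ → Na, so n(Na) = n(e⁻)/1 = 0.05293 mol.
m = n·M = 0.05293 × 22.99 = 1.22 g.

1.22 g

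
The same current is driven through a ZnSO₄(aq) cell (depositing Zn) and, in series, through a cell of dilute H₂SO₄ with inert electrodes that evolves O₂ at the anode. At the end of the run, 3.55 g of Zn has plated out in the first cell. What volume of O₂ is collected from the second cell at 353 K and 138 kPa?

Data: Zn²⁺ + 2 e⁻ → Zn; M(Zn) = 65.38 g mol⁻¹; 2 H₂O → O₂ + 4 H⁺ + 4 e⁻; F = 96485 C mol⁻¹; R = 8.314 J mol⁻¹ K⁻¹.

0.577 L

n(Zn) = 3.55 / 65.38 = 0.05430 mol, so n(e⁻) = 2 × 0.05430 = 0.1086 mol.
The cells are in series, so the same 0.1086 mol of electrons passes through the second cell.
2 H₂O → O₂ + 4 H⁺ + 4 e⁻ — 4 mol e⁻ per mol O₂, so n(O₂) = 0.1086/4 = 0.02715 mol.
V = nRT/P = (0.02715 × 8.314 × 353) / (138 × 10³) = 5.77 × 10⁻⁴ m³ = 0.577 L.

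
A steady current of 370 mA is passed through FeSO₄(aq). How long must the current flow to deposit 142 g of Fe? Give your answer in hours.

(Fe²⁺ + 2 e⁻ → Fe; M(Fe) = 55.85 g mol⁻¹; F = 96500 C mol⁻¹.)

368 h

n(Fe) = m/M = 142 / 55.85 = 2.543 mol.
Each Fe atom requires 2 electrons, so n(e⁻) = 2 × 2.543 = 5.085 mol.
Q = n(e⁻)·F = 5.085 × 96500 = 490700 C.
t = Q/I = 490700 / 0.3700 A = 1326000 s = 368 h.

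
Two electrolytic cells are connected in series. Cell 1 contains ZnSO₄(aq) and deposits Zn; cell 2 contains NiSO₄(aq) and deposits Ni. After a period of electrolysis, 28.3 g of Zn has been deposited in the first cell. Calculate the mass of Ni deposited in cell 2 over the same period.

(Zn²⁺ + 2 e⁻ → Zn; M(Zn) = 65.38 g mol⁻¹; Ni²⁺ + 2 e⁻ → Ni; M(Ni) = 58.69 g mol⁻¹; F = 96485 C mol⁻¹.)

n(Zn) = 28.3 / 65.38 = 0.4329 mol.
Since Zn²⁺ + 2 e⁻ → Zn, n(e⁻) passed = 2 × 0.4329 = 0.8657 mol.
Cells in series carry the same charge, so the same 0.8657 mol of electrons passes through cell 2.
Ni²⁺ + 2 e⁻ → Ni, so n(Ni) = 0.8657 / 2 = 0.4329 mol.
m(Ni) = 0.4329 × 58.69 = 25.4 g.

25.4 g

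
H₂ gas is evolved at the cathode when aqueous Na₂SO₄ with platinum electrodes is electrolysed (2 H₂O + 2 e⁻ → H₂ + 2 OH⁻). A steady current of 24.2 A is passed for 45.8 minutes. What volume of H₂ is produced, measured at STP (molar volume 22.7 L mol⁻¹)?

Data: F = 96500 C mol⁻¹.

7.82 L

Q = I·t = 24.20 A × 2748.0 s = 66500 C.
n(e⁻) = Q/F = 66500 / 96500 = 0.6891 mol.
2 electrons are transferred per H₂ molecule, so n(H₂) = 0.6891 / 2 = 0.3446 mol.
V = n × V_m = 0.3446 × 22.7 = 7.82 L.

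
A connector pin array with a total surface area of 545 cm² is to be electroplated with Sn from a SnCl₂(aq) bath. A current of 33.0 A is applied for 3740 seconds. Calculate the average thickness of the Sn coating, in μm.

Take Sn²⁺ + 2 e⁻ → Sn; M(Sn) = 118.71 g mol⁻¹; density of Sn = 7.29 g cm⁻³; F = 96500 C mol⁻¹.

191 μm

Q = I·t = 33.00 × 3740.0 = 123400 C; n(e⁻) = 1.279 mol.
n(Sn) = n(e⁻)/2 = 0.6395 mol, so m = 0.6395 × 118.71 = 75.91 g.
Volume = m/ρ = 75.91 / 7.29 = 10.41 cm³.
Thickness = V/A = 10.41 / 545 = 0.0191 cm = 191 μm.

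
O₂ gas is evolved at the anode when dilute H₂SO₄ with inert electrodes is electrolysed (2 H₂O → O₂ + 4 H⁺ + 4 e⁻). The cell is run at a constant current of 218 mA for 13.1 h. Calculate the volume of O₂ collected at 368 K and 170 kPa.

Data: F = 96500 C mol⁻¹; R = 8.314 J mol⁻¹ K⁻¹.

0.479 L

Q = I·t = 0.2180 A × 47160 s = 10280 C.
n(e⁻) = Q/F = 10280 / 96500 = 0.1065 mol.
4 electrons are transferred per O₂ molecule, so n(O₂) = 0.1065 / 4 = 0.02663 mol.
V = nRT/P = (0.02663 × 8.314 × 368) / (170 × 10³ Pa) = 4.79 × 10⁻⁴ m³ = 0.479 L.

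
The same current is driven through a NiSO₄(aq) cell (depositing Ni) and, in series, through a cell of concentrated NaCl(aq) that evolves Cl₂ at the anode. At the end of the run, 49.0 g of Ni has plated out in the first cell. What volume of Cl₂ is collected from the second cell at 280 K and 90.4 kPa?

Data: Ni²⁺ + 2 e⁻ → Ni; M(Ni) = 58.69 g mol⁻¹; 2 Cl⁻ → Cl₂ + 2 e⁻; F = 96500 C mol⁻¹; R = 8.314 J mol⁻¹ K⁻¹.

21.5 L

n(Ni) = 49.0 / 58.69 = 0.8349 mol, so n(e⁻) = 2 × 0.8349 = 1.670 mol.
The cells are in series, so the same 1.670 mol of electrons passes through the second cell.
2 Cl⁻ → Cl₂ + 2 e⁻ — 2 mol e⁻ per mol Cl₂, so n(Cl₂) = 1.670/2 = 0.8349 mol.
V = nRT/P = (0.8349 × 8.314 × 280) / (90.4 × 10³) = 0.0215 m³ = 21.5 L.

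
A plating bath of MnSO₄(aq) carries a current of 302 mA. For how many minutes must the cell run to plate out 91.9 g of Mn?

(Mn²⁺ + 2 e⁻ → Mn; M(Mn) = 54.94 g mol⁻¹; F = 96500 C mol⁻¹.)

n(Mn) = m/M = 91.9 / 54.94 = 1.673 mol.
Each Mn atom requires 2 electrons, so n(e⁻) = 2 × 1.673 = 3.345 mol.
Q = n(e⁻)·F = 3.345 × 96500 = 322800 C.
t = Q/I = 322800 / 0.3020 A = 1069000 s = 17800 min.

17800 min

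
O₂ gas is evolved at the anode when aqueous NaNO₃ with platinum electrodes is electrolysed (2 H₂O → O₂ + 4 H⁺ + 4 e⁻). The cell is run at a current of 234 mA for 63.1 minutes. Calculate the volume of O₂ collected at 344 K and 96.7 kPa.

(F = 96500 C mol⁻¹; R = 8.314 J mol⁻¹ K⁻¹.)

Q = I·t = 0.2340 A × 3786.0 s = 885.9 C.
n(e⁻) = Q/F = 885.9 / 96500 = 0.009181 mol.
4 electrons are transferred per O₂ molecule, so n(O₂) = 0.009181 / 4 = 0.002295 mol.
V = nRT/P = (0.002295 × 8.314 × 344) / (96.7 × 10³ Pa) = 6.79 × 10⁻⁵ m³ = 0.0679 L.

0.0679 L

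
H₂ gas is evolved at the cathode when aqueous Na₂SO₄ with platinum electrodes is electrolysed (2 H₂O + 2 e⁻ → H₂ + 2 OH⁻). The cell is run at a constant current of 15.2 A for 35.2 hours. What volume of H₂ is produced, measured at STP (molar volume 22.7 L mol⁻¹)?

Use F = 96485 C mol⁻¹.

227 L

Q = I·t = 15.20 A × 126720 s = 1926000 C.
n(e⁻) = Q/F = 1926000 / 96485 = 19.96 mol.
2 electrons are transferred per H₂ molecule, so n(H₂) = 19.96 / 2 = 9.982 mol.
V = n × V_m = 9.982 × 22.7 = 227 L.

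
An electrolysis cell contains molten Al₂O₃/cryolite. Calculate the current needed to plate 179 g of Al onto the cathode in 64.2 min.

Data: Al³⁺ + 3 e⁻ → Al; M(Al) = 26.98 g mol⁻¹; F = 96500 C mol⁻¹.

499 A

n(Al) = 179 / 26.98 = 6.635 mol.
n(e⁻) = 3 × 6.635 = 19.90 mol.
Q = n(e⁻)·F = 19.90 × 96500 = 1921000 C.
I = Q/t = 1921000 / 3852.0 s = 499 A.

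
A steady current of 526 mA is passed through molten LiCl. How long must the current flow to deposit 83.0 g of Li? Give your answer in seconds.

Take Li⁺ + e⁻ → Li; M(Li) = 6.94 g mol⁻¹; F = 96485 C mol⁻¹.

2.19 × 10⁶ s

n(Li) = m/M = 83.0 / 6.94 = 11.96 mol.
Each Li atom requires 1 electron, so n(e⁻) = 1 × 11.96 = 11.96 mol.
Q = n(e⁻)·F = 11.96 × 96485 = 1154000 C.
t = Q/I = 1154000 / 0.5260 A = 2194000 s.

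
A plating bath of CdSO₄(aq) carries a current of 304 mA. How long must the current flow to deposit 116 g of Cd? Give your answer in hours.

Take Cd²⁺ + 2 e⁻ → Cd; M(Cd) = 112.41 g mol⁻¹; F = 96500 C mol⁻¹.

n(Cd) = m/M = 116 / 112.41 = 1.032 mol.
Each Cd atom requires 2 electrons, so n(e⁻) = 2 × 1.032 = 2.064 mol.
Q = n(e⁻)·F = 2.064 × 96500 = 199200 C.
t = Q/I = 199200 / 0.3040 A = 655100 s = 182 h.

182 h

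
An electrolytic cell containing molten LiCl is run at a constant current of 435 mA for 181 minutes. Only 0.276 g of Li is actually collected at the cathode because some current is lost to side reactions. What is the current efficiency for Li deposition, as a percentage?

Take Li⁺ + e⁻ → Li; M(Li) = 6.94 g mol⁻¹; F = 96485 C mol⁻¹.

Q = I·t = 0.4350 × 10860 = 4724 C; n(e⁻) = 4724/96485 = 0.04896 mol.
Theoretical n(Li) = n(e⁻)/1 = 0.04896 mol, i.e. m_theo = 0.04896 × 6.94 = 0.3398 g.
Efficiency = m_actual / m_theo = 0.276 / 0.3398 = 81.2 %.

81.2 %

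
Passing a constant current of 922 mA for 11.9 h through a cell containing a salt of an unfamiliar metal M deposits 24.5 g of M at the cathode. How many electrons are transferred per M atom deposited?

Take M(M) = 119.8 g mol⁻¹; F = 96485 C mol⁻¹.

Q = I·t = 0.9220 A × 42840 s = 39500 C, so n(e⁻) = 39500/96485 = 0.4094 mol.
n(M) deposited = 24.5 / 119.8 = 0.2045 mol.
Electrons per atom = n(e⁻)/n(M) = 0.4094 / 0.2045 = 2.00 ≈ 2, so the ion is M²⁺.

2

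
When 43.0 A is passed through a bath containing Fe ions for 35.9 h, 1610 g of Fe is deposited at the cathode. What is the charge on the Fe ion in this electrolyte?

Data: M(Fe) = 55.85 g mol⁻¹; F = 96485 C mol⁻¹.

+2

Q = I·t = 43.00 A × 129240 s = 5557000 C, so n(e⁻) = 5557000/96485 = 57.60 mol.
n(Fe) deposited = 1610 / 55.85 = 28.83 mol.
Electrons per atom = n(e⁻)/n(Fe) = 57.60 / 28.83 = 2.00 ≈ 2, so the ion is Fe²⁺.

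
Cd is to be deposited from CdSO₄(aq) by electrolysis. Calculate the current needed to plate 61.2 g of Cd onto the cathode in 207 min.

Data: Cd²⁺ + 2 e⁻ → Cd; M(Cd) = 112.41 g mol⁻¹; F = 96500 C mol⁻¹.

8.46 A

n(Cd) = 61.2 / 112.41 = 0.5444 mol.
n(e⁻) = 2 × 0.5444 = 1.089 mol.
Q = n(e⁻)·F = 1.089 × 96500 = 105100 C.
I = Q/t = 105100 / 12420 s = 8.46 A.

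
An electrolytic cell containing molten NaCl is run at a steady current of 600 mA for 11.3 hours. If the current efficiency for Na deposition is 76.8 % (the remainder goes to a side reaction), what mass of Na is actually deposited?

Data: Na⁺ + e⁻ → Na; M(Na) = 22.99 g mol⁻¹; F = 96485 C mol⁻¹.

4.47 g

Q = I·t = 0.6000 × 40680 = 24410 C.
n(e⁻) = 24410/96485 = 0.2530 mol; theoretically n(Na) = 0.2530/1 = 0.2530 mol, m_theo = 5.816 g.
At 76.8 % efficiency, m_actual = 0.768 × 5.816 = 4.47 g.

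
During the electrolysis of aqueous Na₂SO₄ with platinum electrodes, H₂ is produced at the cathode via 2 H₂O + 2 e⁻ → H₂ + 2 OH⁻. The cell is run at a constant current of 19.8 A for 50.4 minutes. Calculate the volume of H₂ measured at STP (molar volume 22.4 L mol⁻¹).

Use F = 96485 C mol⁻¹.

6.95 L

Q = I·t = 19.80 A × 3024.0 s = 59880 C.
n(e⁻) = Q/F = 59880 / 96485 = 0.6206 mol.
2 electrons are transferred per H₂ molecule, so n(H₂) = 0.6206 / 2 = 0.3103 mol.
V = n × V_m = 0.3103 × 22.4 = 6.95 L.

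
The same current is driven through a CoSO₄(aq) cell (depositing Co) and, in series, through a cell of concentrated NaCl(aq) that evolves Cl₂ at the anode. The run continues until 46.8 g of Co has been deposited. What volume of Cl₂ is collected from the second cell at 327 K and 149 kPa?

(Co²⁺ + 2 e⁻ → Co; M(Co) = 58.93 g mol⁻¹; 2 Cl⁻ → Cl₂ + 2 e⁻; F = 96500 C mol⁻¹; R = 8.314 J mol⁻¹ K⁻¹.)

n(Co) = 46.8 / 58.93 = 0.7942 mol, so n(e⁻) = 2 × 0.7942 = 1.588 mol.
The cells are in series, so the same 1.588 mol of electrons passes through the second cell.
2 Cl⁻ → Cl₂ + 2 e⁻ — 2 mol e⁻ per mol Cl₂, so n(Cl₂) = 1.588/2 = 0.7942 mol.
V = nRT/P = (0.7942 × 8.314 × 327) / (149 × 10³) = 0.0145 m³ = 14.5 L.

14.5 L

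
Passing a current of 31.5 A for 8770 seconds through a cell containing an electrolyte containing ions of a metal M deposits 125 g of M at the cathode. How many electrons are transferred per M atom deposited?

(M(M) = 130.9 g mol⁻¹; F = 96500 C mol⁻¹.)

Q = I·t = 31.50 A × 8770.0 s = 276300 C, so n(e⁻) = 276300/96500 = 2.863 mol.
n(M) deposited = 125 / 130.9 = 0.9549 mol.
Electrons per atom = n(e⁻)/n(M) = 2.863 / 0.9549 = 3.00 ≈ 3, so the ion is M³⁺.

3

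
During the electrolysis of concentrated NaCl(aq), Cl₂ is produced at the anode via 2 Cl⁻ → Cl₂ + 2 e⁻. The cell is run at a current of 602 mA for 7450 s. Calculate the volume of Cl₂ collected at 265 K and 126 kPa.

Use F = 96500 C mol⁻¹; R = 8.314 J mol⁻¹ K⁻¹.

Q = I·t = 0.6020 A × 7450.0 s = 4485 C.
n(e⁻) = Q/F = 4485 / 96500 = 0.04648 mol.
2 electrons are transferred per Cl₂ molecule, so n(Cl₂) = 0.04648 / 2 = 0.02324 mol.
V = nRT/P = (0.02324 × 8.314 × 265) / (126 × 10³ Pa) = 4.06 × 10⁻⁴ m³ = 0.406 L.

0.406 L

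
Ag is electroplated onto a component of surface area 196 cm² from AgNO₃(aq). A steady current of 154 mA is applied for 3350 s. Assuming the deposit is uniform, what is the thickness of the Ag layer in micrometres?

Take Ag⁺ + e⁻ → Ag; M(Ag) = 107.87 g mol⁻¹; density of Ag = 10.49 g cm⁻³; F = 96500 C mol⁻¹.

Q = I·t = 0.1540 × 3350.0 = 515.9 C; n(e⁻) = 0.005346 mol.
n(Ag) = n(e⁻)/1 = 0.005346 mol, so m = 0.005346 × 107.87 = 0.5767 g.
Volume = m/ρ = 0.5767 / 10.49 = 0.05497 cm³.
Thickness = V/A = 0.05497 / 196 = 2.80 × 10⁻⁴ cm = 2.80 μm.

2.80 μm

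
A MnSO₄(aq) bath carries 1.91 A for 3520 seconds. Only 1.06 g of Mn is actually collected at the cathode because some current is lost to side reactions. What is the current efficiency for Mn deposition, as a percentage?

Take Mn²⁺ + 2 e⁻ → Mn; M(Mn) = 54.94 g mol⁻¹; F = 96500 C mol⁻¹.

Q = I·t = 1.910 × 3520.0 = 6723 C; n(e⁻) = 6723/96500 = 0.06967 mol.
Theoretical n(Mn) = n(e⁻)/2 = 0.03484 mol, i.e. m_theo = 0.03484 × 54.94 = 1.914 g.
Efficiency = m_actual / m_theo = 1.06 / 1.914 = 55.4 %.

55.4 %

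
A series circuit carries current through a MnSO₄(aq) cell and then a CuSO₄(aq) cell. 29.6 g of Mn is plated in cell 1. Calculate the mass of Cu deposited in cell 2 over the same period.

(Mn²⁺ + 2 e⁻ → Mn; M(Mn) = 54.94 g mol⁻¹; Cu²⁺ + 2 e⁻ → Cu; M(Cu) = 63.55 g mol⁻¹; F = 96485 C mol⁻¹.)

34.2 g

n(Mn) = 29.6 / 54.94 = 0.5388 mol.
Since Mn²⁺ + 2 e⁻ → Mn, n(e⁻) passed = 2 × 0.5388 = 1.078 mol.
Cells in series carry the same charge, so the same 1.078 mol of electrons passes through cell 2.
Cu²⁺ + 2 e⁻ → Cu, so n(Cu) = 1.078 / 2 = 0.5388 mol.
m(Cu) = 0.5388 × 63.55 = 34.2 g.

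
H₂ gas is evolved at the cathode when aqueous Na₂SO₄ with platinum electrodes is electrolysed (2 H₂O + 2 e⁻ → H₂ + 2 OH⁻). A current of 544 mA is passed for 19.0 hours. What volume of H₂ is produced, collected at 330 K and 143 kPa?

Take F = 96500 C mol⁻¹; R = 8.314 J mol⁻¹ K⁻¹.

3.70 L

Q = I·t = 0.5440 A × 68400 s = 37210 C.
n(e⁻) = Q/F = 37210 / 96500 = 0.3856 mol.
2 electrons are transferred per H₂ molecule, so n(H₂) = 0.3856 / 2 = 0.1928 mol.
V = nRT/P = (0.1928 × 8.314 × 330) / (143 × 10³ Pa) = 0.00370 m³ = 3.70 L.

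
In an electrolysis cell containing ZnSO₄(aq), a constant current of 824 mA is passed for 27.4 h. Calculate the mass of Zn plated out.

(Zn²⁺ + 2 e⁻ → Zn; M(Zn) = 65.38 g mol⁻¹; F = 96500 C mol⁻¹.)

27.5 g

Q = I·t = 0.8240 A × 98640 s = 81280 C.
n(e⁻) = Q/F = 81280 / 96500 = 0.8423 mol.
Zn²⁺ + 2 e⁻ → Zn, so n(Zn) = n(e⁻)/2 = 0.4211 mol.
m = n·M = 0.4211 × 65.38 = 27.5 g.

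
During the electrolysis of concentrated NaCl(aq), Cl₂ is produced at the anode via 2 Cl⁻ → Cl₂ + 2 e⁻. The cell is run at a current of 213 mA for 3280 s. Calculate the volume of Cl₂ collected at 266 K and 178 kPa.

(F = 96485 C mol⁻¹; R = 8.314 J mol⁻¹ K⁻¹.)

Q = I·t = 0.2130 A × 3280.0 s = 698.6 C.
n(e⁻) = Q/F = 698.6 / 96485 = 0.007241 mol.
2 electrons are transferred per Cl₂ molecule, so n(Cl₂) = 0.007241 / 2 = 0.003620 mol.
V = nRT/P = (0.003620 × 8.314 × 266) / (178 × 10³ Pa) = 4.50 × 10⁻⁵ m³ = 0.0450 L.

0.0450 L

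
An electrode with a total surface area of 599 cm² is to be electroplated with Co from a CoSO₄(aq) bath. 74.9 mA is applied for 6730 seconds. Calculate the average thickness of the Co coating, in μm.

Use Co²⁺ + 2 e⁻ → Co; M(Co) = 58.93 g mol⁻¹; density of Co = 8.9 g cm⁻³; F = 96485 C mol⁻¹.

Q = I·t = 0.07490 × 6730.0 = 504.1 C; n(e⁻) = 0.005224 mol.
n(Co) = n(e⁻)/2 = 0.002612 mol, so m = 0.002612 × 58.93 = 0.1539 g.
Volume = m/ρ = 0.1539 / 8.9 = 0.01730 cm³.
Thickness = V/A = 0.01730 / 599 = 2.89 × 10⁻⁵ cm = 0.289 μm.

0.289 μm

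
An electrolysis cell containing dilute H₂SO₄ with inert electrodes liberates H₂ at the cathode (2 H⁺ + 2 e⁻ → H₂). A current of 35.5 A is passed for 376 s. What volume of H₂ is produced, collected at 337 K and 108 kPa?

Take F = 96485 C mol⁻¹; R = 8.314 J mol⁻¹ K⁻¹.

Q = I·t = 35.50 A × 376.00 s = 13350 C.
n(e⁻) = Q/F = 13350 / 96485 = 0.1383 mol.
2 electrons are transferred per H₂ molecule, so n(H₂) = 0.1383 / 2 = 0.06917 mol.
V = nRT/P = (0.06917 × 8.314 × 337) / (108 × 10³ Pa) = 0.00179 m³ = 1.79 L.

1.79 L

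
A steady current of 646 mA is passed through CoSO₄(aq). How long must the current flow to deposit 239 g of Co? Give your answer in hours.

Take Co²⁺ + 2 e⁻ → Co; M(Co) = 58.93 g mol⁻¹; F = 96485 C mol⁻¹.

n(Co) = m/M = 239 / 58.93 = 4.056 mol.
Each Co atom requires 2 electrons, so n(e⁻) = 2 × 4.056 = 8.111 mol.
Q = n(e⁻)·F = 8.111 × 96485 = 782600 C.
t = Q/I = 782600 / 0.6460 A = 1211000 s = 337 h.

337 h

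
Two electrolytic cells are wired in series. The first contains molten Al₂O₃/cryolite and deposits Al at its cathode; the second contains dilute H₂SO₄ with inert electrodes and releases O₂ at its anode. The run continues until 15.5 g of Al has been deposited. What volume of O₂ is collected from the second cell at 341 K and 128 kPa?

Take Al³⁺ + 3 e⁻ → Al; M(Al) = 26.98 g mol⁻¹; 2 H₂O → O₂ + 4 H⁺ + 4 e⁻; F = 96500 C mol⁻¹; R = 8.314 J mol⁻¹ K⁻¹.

n(Al) = 15.5 / 26.98 = 0.5745 mol, so n(e⁻) = 3 × 0.5745 = 1.723 mol.
The cells are in series, so the same 1.723 mol of electrons passes through the second cell.
2 H₂O → O₂ + 4 H⁺ + 4 e⁻ — 4 mol e⁻ per mol O₂, so n(O₂) = 1.723/4 = 0.4309 mol.
V = nRT/P = (0.4309 × 8.314 × 341) / (128 × 10³) = 0.00954 m³ = 9.54 L.

9.54 L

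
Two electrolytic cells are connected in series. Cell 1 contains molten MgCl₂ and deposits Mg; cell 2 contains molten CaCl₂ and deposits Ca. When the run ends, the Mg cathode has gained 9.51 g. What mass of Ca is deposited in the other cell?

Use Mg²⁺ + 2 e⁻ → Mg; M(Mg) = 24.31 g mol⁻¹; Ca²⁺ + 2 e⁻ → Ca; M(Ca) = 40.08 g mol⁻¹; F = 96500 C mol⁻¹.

n(Mg) = 9.51 / 24.31 = 0.3912 mol.
Since Mg²⁺ + 2 e⁻ → Mg, n(e⁻) passed = 2 × 0.3912 = 0.7824 mol.
Cells in series carry the same charge, so the same 0.7824 mol of electrons passes through cell 2.
Ca²⁺ + 2 e⁻ → Ca, so n(Ca) = 0.7824 / 2 = 0.3912 mol.
m(Ca) = 0.3912 × 40.08 = 15.7 g.

15.7 g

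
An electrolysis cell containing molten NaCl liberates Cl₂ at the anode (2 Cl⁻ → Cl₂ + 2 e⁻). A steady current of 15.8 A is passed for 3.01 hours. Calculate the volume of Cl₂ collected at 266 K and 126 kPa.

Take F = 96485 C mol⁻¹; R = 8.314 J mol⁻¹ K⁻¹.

15.6 L

Q = I·t = 15.80 A × 10836 s = 171200 C.
n(e⁻) = Q/F = 171200 / 96485 = 1.774 mol.
2 electrons are transferred per Cl₂ molecule, so n(Cl₂) = 1.774 / 2 = 0.8872 mol.
V = nRT/P = (0.8872 × 8.314 × 266) / (126 × 10³ Pa) = 0.0156 m³ = 15.6 L.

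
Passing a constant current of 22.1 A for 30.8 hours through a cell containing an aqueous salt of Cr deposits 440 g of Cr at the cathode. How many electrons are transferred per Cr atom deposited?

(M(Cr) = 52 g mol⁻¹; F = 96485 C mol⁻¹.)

Q = I·t = 22.10 A × 110880 s = 2450000 C, so n(e⁻) = 2450000/96485 = 25.40 mol.
n(Cr) deposited = 440 / 52 = 8.462 mol.
Electrons per atom = n(e⁻)/n(Cr) = 25.40 / 8.462 = 3.00 ≈ 3, so the ion is Cr³⁺.

3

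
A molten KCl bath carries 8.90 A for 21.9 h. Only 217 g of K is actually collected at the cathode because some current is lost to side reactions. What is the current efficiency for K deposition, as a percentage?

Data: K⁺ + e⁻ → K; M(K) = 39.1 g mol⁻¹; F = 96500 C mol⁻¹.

76.3 %

Q = I·t = 8.900 × 78840 = 701700 C; n(e⁻) = 701700/96500 = 7.271 mol.
Theoretical n(K) = n(e⁻)/1 = 7.271 mol, i.e. m_theo = 7.271 × 39.1 = 284.3 g.
Efficiency = m_actual / m_theo = 217 / 284.3 = 76.3 %.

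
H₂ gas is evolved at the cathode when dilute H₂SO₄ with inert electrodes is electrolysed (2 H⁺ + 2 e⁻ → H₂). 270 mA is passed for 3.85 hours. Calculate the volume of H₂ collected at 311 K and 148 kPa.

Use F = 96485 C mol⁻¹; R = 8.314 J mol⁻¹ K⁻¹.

Q = I·t = 0.2700 A × 13860 s = 3742 C.
n(e⁻) = Q/F = 3742 / 96485 = 0.03879 mol.
2 electrons are transferred per H₂ molecule, so n(H₂) = 0.03879 / 2 = 0.01939 mol.
V = nRT/P = (0.01939 × 8.314 × 311) / (148 × 10³ Pa) = 3.39 × 10⁻⁴ m³ = 0.339 L.

0.339 L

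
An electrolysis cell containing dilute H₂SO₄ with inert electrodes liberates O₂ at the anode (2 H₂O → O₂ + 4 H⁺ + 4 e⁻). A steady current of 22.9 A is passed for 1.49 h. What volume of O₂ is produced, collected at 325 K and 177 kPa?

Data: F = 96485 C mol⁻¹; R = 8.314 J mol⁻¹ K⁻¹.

Q = I·t = 22.90 A × 5364.0 s = 122800 C.
n(e⁻) = Q/F = 122800 / 96485 = 1.273 mol.
4 electrons are transferred per O₂ molecule, so n(O₂) = 1.273 / 4 = 0.3183 mol.
V = nRT/P = (0.3183 × 8.314 × 325) / (177 × 10³ Pa) = 0.00486 m³ = 4.86 L.

4.86 L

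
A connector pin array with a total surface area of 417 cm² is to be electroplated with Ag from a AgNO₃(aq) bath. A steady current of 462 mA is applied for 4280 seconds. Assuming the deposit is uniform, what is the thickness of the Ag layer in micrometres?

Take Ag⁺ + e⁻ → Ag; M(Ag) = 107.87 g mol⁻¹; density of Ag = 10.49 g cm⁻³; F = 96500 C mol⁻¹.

Q = I·t = 0.4620 × 4280.0 = 1977 C; n(e⁻) = 0.02049 mol.
n(Ag) = n(e⁻)/1 = 0.02049 mol, so m = 0.02049 × 107.87 = 2.210 g.
Volume = m/ρ = 2.210 / 10.49 = 0.2107 cm³.
Thickness = V/A = 0.2107 / 417 = 5.05 × 10⁻⁴ cm = 5.05 μm.

5.05 μm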